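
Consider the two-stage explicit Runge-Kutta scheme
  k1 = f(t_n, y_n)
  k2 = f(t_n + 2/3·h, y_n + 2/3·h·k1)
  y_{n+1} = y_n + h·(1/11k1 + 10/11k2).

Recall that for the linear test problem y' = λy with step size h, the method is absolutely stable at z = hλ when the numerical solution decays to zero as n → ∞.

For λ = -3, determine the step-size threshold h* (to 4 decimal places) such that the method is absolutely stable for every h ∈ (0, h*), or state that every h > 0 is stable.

Set f=λy, z=hλ:
  k1=λy_n ⇒ h·k1=z·y_n;  k2=λ(1+2/3z)y_n ⇒ h·k2=z(1+2/3z)y_n
  y_{n+1}/y_n = 1 + 1/11z + 10/11z(1+2/3z) = 1 + z + 20/33z²
  so R(z) = 1 + z + 20/33z².

Boundary: |R(x)|=1, x<0.
x=-0.31: |R|=0.7482
R=1: x+20/33x²=0 ⇒ x=−33/20=-1.6500; min R=1−1/(4·20/33)=0.5875>−1
Confirm numerically:
  x=-1.612: |R|=0.96288 <1
  x=-1.595: |R|=0.94683 <1
  x=-1.000: |R|=0.60606 <1
  x=-0.727: |R|=0.59332 <1
  x=-1.886: |R|=1.26976 >1
  x=-1.871: |R|=1.25060 >1
  x=-1.823: |R|=1.19114 >1
Stable set (-1.6500, 0).

(-1.6500,0); λ=-3 ⇒ h* = (33/20)/3 = 0.5500.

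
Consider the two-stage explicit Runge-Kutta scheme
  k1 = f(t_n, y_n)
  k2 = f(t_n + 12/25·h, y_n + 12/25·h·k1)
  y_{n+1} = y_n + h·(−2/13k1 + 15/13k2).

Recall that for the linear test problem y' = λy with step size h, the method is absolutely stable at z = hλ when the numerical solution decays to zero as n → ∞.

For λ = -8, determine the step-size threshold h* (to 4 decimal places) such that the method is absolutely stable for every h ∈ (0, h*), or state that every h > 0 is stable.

With y'=λy (z=hλ):
  k1=λy_n ⇒ h·k1=z·y_n;  k2=λ(1+12/25z)y_n ⇒ h·k2=z(1+12/25z)y_n
  y_{n+1}/y_n = 1 − 2/13z + 15/13z(1+12/25z) = 1 + z + 36/65z²
  ⇒ R(z) = 1 + z + 36/65z².

Need |R(x)|<1, x<0.
x=-1.62: |R|=0.8335
R=1: x+36/65x²=0 ⇒ x=−65/36=-1.8056; min R=1−1/(4·36/65)=0.5486>−1
Confirm numerically:
  x=-1.766: |R|=0.96131 <1
  x=-1.443: |R|=0.71025 <1
  x=-1.296: |R|=0.63425 <1
  x=-0.877: |R|=0.54898 <1
  x=-2.206: |R|=1.48926 >1
  x=-2.113: |R|=1.35980 >1
Interval (-1.8056, 0).

(-1.8056,0); λ=-8 ⇒ h* = (65/36)/8 = 0.2257.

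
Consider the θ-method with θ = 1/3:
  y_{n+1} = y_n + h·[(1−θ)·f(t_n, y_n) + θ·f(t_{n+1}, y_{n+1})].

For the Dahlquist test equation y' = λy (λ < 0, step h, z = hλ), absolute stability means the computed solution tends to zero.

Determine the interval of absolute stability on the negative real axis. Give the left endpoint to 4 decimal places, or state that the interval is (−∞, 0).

Test eqn y'=λy, z=hλ:
  y_{n+1} = y_n + z·[2/3·y_n + 1/3·y_{n+1}] ⇒ (1 − 1/3z)y_{n+1} = (1 + 2/3z)y_n
  ⇒ R(z) = (1 + 2/3z)/(1 − 1/3z).

Boundary: |R(x)|=1, x<0.
x=-0.7: |R|=0.4324
R=−1: 1+2/3x = −1+1/3x ⇒ -1/3x=2 ⇒ x=2/(-1/3)=-6.0000
Confirm numerically:
  x=-5.541: |R|=0.94626 <1
  x=-5.464: |R|=0.93667 <1
  x=-4.769: |R|=0.84155 <1
  x=-4.172: |R|=0.74512 <1
  x=-6.516: |R|=1.05422 >1
  x=-6.425: |R|=1.04509 >1
  x=-6.321: |R|=1.03444 >1
Stable set (-6.0000, 0).

(-6.0000, 0).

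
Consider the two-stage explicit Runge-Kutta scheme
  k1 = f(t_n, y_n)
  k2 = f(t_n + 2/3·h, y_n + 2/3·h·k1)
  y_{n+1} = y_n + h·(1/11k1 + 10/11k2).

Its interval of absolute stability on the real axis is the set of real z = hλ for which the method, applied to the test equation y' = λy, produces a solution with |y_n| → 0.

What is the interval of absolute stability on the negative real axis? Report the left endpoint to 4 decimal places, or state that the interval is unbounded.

On y'=λy, z=hλ:
  k1=λy_n ⇒ h·k1=z·y_n;  k2=λ(1+2/3z)y_n ⇒ h·k2=z(1+2/3z)y_n
  y_{n+1}/y_n = 1 + 1/11z + 10/11z(1+2/3z) = 1 + z + 20/33z²
  R(z) = 1 + z + 20/33z².

Find x<0 with |R(x)|<1.
x=-1.39: |R|=0.7810
R=1: x+20/33x²=0 ⇒ x=−33/20=-1.6500; min R=1−1/(4·20/33)=0.5875>−1
Confirm numerically:
  x=-1.477: |R|=0.84514 <1
  x=-1.415: |R|=0.79847 <1
  x=-1.238: |R|=0.69088 <1
  x=-0.835: |R|=0.58756 <1
  x=-2.249: |R|=1.81646 >1
  x=-1.947: |R|=1.35046 >1
  x=-1.901: |R|=1.28918 >1
So |R|<1 on (-1.6500, 0).

(-1.6500, 0).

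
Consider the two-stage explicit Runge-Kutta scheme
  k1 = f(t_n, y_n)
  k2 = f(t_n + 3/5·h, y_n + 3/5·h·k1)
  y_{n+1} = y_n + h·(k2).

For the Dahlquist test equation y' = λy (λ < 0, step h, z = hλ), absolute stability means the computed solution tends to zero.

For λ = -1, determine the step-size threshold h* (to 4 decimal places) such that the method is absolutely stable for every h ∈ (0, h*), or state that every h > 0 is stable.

On y'=λy, z=hλ:
  k1=λy_n ⇒ h·k1=z·y_n;  k2=λ(1+3/5z)y_n ⇒ h·k2=z(1+3/5z)y_n
  y_{n+1}/y_n = 1 + z(1+3/5z) = 1 + z + 3/5z²
  Hence R(z) = 1 + z + 3/5z².

Boundary: |R(x)|=1, x<0.
x=-0.57: |R|=0.6249
R=1: x+3/5x²=0 ⇒ x=−5/3=-1.6667; min R=1−1/(4·3/5)=0.5833>−1
Confirm numerically:
  x=-1.102: |R|=0.62664 <1
  x=-0.860: |R|=0.58376 <1
  x=-0.814: |R|=0.58356 <1
  x=-2.132: |R|=1.59525 >1
  x=-2.049: |R|=1.47004 >1
Stable set (-1.6667, 0).

(-1.6667,0); λ=-1 ⇒ h* = (5/3)/1 = 1.6667.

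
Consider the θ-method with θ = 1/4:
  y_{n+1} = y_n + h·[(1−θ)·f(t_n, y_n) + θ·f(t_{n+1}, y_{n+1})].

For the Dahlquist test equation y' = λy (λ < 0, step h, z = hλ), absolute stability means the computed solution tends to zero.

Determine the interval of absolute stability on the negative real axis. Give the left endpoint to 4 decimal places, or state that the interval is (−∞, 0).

With y'=λy (z=hλ):
  y_{n+1} = y_n + z·[3/4·y_n + 1/4·y_{n+1}] ⇒ (1 − 1/4z)y_{n+1} = (1 + 3/4z)y_n
  Hence R(z) = (1 + 3/4z)/(1 − 1/4z).

Solve |R(x)|<1 on ℝ⁻.
x=-1.61: |R|=0.1480
R=−1: 1+3/4x = −1+1/4x ⇒ -1/2x=2 ⇒ x=2/(-1/2)=-4.0000
Confirm numerically:
  x=-3.695: |R|=0.92073 <1
  x=-2.808: |R|=0.64982 <1
  x=-1.688: |R|=0.18706 <1
  x=-4.585: |R|=1.13628 >1
  x=-4.238: |R|=1.05778 >1
  x=-4.197: |R|=1.04807 >1
So |R|<1 on (-4.0000, 0).

z∈(-4.0000,0).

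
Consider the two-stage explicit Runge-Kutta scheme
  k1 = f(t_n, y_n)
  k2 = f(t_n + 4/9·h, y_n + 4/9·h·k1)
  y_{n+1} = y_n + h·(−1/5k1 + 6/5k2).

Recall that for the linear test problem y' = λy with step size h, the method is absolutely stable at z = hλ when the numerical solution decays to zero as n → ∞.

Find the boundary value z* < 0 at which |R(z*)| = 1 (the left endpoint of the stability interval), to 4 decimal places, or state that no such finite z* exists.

Set f=λy, z=hλ:
  k1=λy_n ⇒ h·k1=z·y_n;  k2=λ(1+4/9z)y_n ⇒ h·k2=z(1+4/9z)y_n
  y_{n+1}/y_n = 1 − 1/5z + 6/5z(1+4/9z) = 1 + z + 8/15z²
  R(z) = 1 + z + 8/15z².

Boundary: |R(x)|=1, x<0.
x=-1.52: |R|=0.7122
R=1: x+8/15x²=0 ⇒ x=−15/8=-1.8750; min R=1−1/(4·8/15)=0.5312>−1
Confirm numerically:
  x=-1.269: |R|=0.58986 <1
  x=-1.242: |R|=0.58070 <1
  x=-1.026: |R|=0.53543 <1
  x=-2.451: |R|=1.75295 >1
  x=-2.230: |R|=1.42221 >1
  x=-2.122: |R|=1.27954 >1
Stable set (-1.8750, 0).

z* = -1.8750.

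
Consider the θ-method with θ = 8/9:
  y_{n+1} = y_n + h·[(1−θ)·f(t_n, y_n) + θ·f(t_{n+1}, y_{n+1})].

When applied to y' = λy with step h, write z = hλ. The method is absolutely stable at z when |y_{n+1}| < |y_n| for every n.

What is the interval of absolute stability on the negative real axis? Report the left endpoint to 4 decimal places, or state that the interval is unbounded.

Test eqn y'=λy, z=hλ:
  y_{n+1} = y_n + z·[1/9·y_n + 8/9·y_{n+1}] ⇒ (1 − 8/9z)y_{n+1} = (1 + 1/9z)y_n
  ⇒ R(z) = (1 + 1/9z)/(1 − 8/9z).

Find x<0 with |R(x)|<1.
x=-1.62: |R|=0.3361
x=-2: |R|=0.2800
x=-10: |R|=0.0112
x=-100: |R|=0.1125
θ=8/9≥1/2 ⇒ |1+1/9x|<|1−8/9x| ∀x<0 ⇒ unbounded interval.

unbounded; (−∞, 0).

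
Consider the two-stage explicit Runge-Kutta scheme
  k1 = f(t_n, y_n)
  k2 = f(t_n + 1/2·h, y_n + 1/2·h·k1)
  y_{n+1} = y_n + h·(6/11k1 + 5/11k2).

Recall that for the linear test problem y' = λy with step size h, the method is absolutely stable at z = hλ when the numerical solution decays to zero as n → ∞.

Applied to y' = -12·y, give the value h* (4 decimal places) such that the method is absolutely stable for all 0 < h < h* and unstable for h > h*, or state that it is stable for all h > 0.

Set f=λy, z=hλ:
  k1=λy_n ⇒ h·k1=z·y_n;  k2=λ(1+1/2z)y_n ⇒ h·k2=z(1+1/2z)y_n
  y_{n+1}/y_n = 1 + 6/11z + 5/11z(1+1/2z) = 1 + z + 5/22z²
  so R(z) = 1 + z + 5/22z².

Find x<0 with |R(x)|<1.
x=-1.04: |R|=0.2058
R=1: x+5/22x²=0 ⇒ x=−22/5=-4.4000; min R=1−1/(4·5/22)=-0.1000>−1
Confirm numerically:
  x=-4.001: |R|=0.63718 <1
  x=-3.647: |R|=0.37587 <1
  x=-3.169: |R|=0.11340 <1
  x=-2.097: |R|=0.09759 <1
  x=-4.764: |R|=1.39411 >1
  x=-4.638: |R|=1.25087 >1
  x=-4.555: |R|=1.16046 >1
Stable set (-4.4000, 0).

(-4.4000,0); λ=-12 ⇒ h* = (22/5)/12 = 0.3667.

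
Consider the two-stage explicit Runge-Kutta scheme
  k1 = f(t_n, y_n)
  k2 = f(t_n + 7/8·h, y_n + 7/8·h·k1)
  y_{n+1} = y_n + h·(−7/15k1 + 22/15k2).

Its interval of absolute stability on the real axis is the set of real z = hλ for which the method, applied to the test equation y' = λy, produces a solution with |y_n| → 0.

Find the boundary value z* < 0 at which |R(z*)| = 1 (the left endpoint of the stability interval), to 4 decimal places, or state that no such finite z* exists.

left endpoint -0.7792.

Set f=λy, z=hλ:
  k1=λy_n ⇒ h·k1=z·y_n;  k2=λ(1+7/8z)y_n ⇒ h·k2=z(1+7/8z)y_n
  y_{n+1}/y_n = 1 − 7/15z + 22/15z(1+7/8z) = 1 + z + 77/60z²
  so R(z) = 1 + z + 77/60z².

Boundary: |R(x)|=1, x<0.
x=-1.17: |R|=1.5868
R=1: x+77/60x²=0 ⇒ x=−60/77=-0.7792; min R=1−1/(4·77/60)=0.8052>−1
Confirm numerically:
  x=-0.619: |R|=0.87272 <1
  x=-0.573: |R|=0.84836 <1
  x=-0.481: |R|=0.81591 <1
  x=-1.112: |R|=1.47490 >1
  x=-0.844: |R|=1.07016 >1
  x=-0.817: |R|=1.03961 >1
Stable set (-0.7792, 0).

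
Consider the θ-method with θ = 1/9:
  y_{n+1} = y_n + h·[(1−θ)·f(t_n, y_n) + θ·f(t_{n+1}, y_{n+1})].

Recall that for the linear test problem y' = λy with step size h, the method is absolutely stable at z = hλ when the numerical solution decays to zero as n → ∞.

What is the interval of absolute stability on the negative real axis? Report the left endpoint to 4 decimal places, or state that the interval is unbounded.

(-2.5714, 0).

With y'=λy (z=hλ):
  y_{n+1} = y_n + z·[8/9·y_n + 1/9·y_{n+1}] ⇒ (1 − 1/9z)y_{n+1} = (1 + 8/9z)y_n
  so R(z) = (1 + 8/9z)/(1 − 1/9z).

Need |R(x)|<1, x<0.
x=-1.31: |R|=0.1435
R=−1: 1+8/9x = −1+1/9x ⇒ -7/9x=2 ⇒ x=2/(-7/9)=-2.5714
Confirm numerically:
  x=-2.369: |R|=0.87536 <1
  x=-1.272: |R|=0.11449 <1
  x=-1.093: |R|=0.02536 <1
  x=-3.162: |R|=1.33991 >1
  x=-3.132: |R|=1.32344 >1
Interval (-2.5714, 0).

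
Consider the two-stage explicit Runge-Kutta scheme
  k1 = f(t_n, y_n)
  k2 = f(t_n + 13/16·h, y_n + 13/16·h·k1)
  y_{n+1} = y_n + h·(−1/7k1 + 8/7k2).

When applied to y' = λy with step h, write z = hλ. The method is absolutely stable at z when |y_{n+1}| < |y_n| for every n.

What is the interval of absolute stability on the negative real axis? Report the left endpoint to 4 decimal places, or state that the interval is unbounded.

On y'=λy, z=hλ:
  k1=λy_n ⇒ h·k1=z·y_n;  k2=λ(1+13/16z)y_n ⇒ h·k2=z(1+13/16z)y_n
  y_{n+1}/y_n = 1 − 1/7z + 8/7z(1+13/16z) = 1 + z + 13/14z²
  Hence R(z) = 1 + z + 13/14z².

Find x<0 with |R(x)|<1.
x=-0.99: |R|=0.9201
R=1: x+13/14x²=0 ⇒ x=−14/13=-1.0769; min R=1−1/(4·13/14)=0.7308>−1
Confirm numerically:
  x=-0.932: |R|=0.87458 <1
  x=-0.549: |R|=0.73087 <1
  x=-0.528: |R|=0.73087 <1
  x=-1.594: |R|=1.76535 >1
  x=-1.252: |R|=1.20354 >1
  x=-1.223: |R|=1.16589 >1
Interval (-1.0769, 0).

z∈(-1.0769,0).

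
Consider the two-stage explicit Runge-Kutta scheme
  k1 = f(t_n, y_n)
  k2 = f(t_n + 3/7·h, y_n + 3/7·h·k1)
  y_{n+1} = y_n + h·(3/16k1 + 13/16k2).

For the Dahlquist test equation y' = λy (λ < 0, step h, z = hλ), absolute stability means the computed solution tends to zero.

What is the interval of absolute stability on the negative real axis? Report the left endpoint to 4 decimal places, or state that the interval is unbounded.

(-2.8718, 0).

Set f=λy, z=hλ:
  k1=λy_n ⇒ h·k1=z·y_n;  k2=λ(1+3/7z)y_n ⇒ h·k2=z(1+3/7z)y_n
  y_{n+1}/y_n = 1 + 3/16z + 13/16z(1+3/7z) = 1 + z + 39/112z²
  R(z) = 1 + z + 39/112z².

Solve |R(x)|<1 on ℝ⁻.
x=-0.57: |R|=0.5431
R=1: x+39/112x²=0 ⇒ x=−112/39=-2.8718; min R=1−1/(4·39/112)=0.2821>−1
Confirm numerically:
  x=-2.439: |R|=0.63243 <1
  x=-2.141: |R|=0.45517 <1
  x=-1.764: |R|=0.31954 <1
  x=-3.467: |R|=1.71857 >1
  x=-3.434: |R|=1.67227 >1
  x=-3.355: |R|=1.56451 >1
Interval (-2.8718, 0).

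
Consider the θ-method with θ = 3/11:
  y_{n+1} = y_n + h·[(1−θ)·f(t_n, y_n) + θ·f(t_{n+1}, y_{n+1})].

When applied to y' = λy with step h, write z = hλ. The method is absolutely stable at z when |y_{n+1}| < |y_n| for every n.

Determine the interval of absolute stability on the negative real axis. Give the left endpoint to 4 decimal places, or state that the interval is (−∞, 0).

(-4.4000, 0).

Set f=λy, z=hλ:
  y_{n+1} = y_n + z·[8/11·y_n + 3/11·y_{n+1}] ⇒ (1 − 3/11z)y_{n+1} = (1 + 8/11z)y_n
  Hence R(z) = (1 + 8/11z)/(1 − 3/11z).

Find x<0 with |R(x)|<1.
x=-1.09: |R|=0.1598
R=−1: 1+8/11x = −1+3/11x ⇒ -5/11x=2 ⇒ x=2/(-5/11)=-4.4000
Confirm numerically:
  x=-4.273: |R|=0.97334 <1
  x=-3.531: |R|=0.79878 <1
  x=-3.282: |R|=0.73184 <1
  x=-4.719: |R|=1.06340 >1
  x=-4.624: |R|=1.04503 >1
  x=-4.528: |R|=1.02603 >1
Stable set (-4.4000, 0).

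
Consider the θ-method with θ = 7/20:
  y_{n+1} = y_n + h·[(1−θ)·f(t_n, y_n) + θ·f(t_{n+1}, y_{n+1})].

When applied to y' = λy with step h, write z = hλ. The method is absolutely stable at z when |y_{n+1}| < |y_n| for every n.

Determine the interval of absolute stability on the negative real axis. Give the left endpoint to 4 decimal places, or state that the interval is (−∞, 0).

Test eqn y'=λy, z=hλ:
  y_{n+1} = y_n + z·[13/20·y_n + 7/20·y_{n+1}] ⇒ (1 − 7/20z)y_{n+1} = (1 + 13/20z)y_n
  ⇒ R(z) = (1 + 13/20z)/(1 − 7/20z).

Solve |R(x)|<1 on ℝ⁻.
x=-1.04: |R|=0.2375
R=−1: 1+13/20x = −1+7/20x ⇒ -3/10x=2 ⇒ x=2/(-3/10)=-6.6667
Confirm numerically:
  x=-5.811: |R|=0.91539 <1
  x=-5.310: |R|=0.85762 <1
  x=-4.828: |R|=0.79493 <1
  x=-6.954: |R|=1.02510 >1
  x=-6.944: |R|=1.02425 >1
Interval (-6.6667, 0).

(-6.6667, 0).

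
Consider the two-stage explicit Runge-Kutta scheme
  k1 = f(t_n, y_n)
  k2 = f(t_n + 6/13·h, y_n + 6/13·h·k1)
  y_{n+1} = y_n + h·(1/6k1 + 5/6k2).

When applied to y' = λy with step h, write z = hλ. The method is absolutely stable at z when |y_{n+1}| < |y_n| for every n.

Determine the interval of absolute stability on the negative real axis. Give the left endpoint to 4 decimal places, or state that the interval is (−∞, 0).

Set f=λy, z=hλ:
  k1=λy_n ⇒ h·k1=z·y_n;  k2=λ(1+6/13z)y_n ⇒ h·k2=z(1+6/13z)y_n
  y_{n+1}/y_n = 1 + 1/6z + 5/6z(1+6/13z) = 1 + z + 5/13z²
  so R(z) = 1 + z + 5/13z².

Find x<0 with |R(x)|<1.
x=-1.09: |R|=0.3670
R=1: x+5/13x²=0 ⇒ x=−13/5=-2.6000; min R=1−1/(4·5/13)=0.3500>−1
Confirm numerically:
  x=-2.193: |R|=0.65671 <1
  x=-1.997: |R|=0.53685 <1
  x=-1.152: |R|=0.35842 <1
  x=-2.929: |R|=1.37063 >1
  x=-2.695: |R|=1.09847 >1
Stable set (-2.6000, 0).

z∈(-2.6000,0).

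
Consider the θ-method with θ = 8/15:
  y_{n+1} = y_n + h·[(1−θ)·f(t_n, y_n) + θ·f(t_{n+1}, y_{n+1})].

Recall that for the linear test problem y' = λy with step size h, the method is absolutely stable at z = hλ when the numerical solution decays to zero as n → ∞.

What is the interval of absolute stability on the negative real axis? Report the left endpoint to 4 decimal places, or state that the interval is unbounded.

interval (−∞, 0).

Set f=λy, z=hλ:
  y_{n+1} = y_n + z·[7/15·y_n + 8/15·y_{n+1}] ⇒ (1 − 8/15z)y_{n+1} = (1 + 7/15z)y_n
  so R(z) = (1 + 7/15z)/(1 − 8/15z).

Find x<0 with |R(x)|<1.
x=-1.14: |R|=0.2910
x=-2: |R|=0.0323
x=-10: |R|=0.5789
x=-100: |R|=0.8405
θ=8/15≥1/2 ⇒ |1+7/15x|<|1−8/15x| ∀x<0 ⇒ stable on all of ℝ⁻.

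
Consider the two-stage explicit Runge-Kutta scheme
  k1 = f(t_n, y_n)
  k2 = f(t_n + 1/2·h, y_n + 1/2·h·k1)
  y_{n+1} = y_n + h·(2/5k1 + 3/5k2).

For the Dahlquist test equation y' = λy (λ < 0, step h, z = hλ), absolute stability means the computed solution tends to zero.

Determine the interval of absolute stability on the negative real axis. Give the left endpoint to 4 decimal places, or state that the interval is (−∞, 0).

With y'=λy (z=hλ):
  k1=λy_n ⇒ h·k1=z·y_n;  k2=λ(1+1/2z)y_n ⇒ h·k2=z(1+1/2z)y_n
  y_{n+1}/y_n = 1 + 2/5z + 3/5z(1+1/2z) = 1 + z + 3/10z²
  Hence R(z) = 1 + z + 3/10z².

Find x<0 with |R(x)|<1.
x=-1.72: |R|=0.1675
R=1: x+3/10x²=0 ⇒ x=−10/3=-3.3333; min R=1−1/(4·3/10)=0.1667>−1
Confirm numerically:
  x=-3.076: |R|=0.76253 <1
  x=-2.785: |R|=0.54187 <1
  x=-2.554: |R|=0.40287 <1
  x=-2.290: |R|=0.28323 <1
  x=-3.933: |R|=1.70755 >1
  x=-3.753: |R|=1.47250 >1
Stable set (-3.3333, 0).

z∈(-3.3333,0).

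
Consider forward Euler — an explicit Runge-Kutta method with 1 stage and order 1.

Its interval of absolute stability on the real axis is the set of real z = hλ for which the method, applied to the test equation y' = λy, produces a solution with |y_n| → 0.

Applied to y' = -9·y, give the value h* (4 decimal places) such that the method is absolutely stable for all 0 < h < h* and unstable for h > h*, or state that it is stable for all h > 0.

Set f=λy, z=hλ:
  order 1, 1-stage ⇒ R(z)=1+z
  (e.g. R(-0.5)=0.50000, |R|=0.50000)

Boundary: |R(x)|=1, x<0.
x=-0.5: |R|=0.5000
|R(-1.7)|=0.7000 |R(-1.39)|=0.3900 |R(-0.79)|=0.2100
Bisect:
  x_lo=-2.4109 |R|=1.4109  x_hi=-0.1886 |R|=0.8114
  mid=-1.29976 |R|=0.29976 →hi
  mid=-1.85534 |R|=0.85534 →hi
  mid=-2.13314 |R|=1.13314 →lo
  mid=-1.99424 |R|=0.99424 →hi
  mid=-2.06369 |R|=1.06369 →lo
  mid=-2.02896 |R|=1.02896 →lo
  mid=-2.01160 |R|=1.01160 →lo
  mid=-2.00292 |R|=1.00292 →lo
  mid=-1.99858 |R|=0.99858 →hi
  mid=-2.00075 |R|=1.00075 →lo
  ...
  [-2.00007,-1.99994] ⇒ x*=-2.0000
Stable set (-2.0000, 0).

(-2.0000,0); λ=-9 ⇒ h* = 0.2222.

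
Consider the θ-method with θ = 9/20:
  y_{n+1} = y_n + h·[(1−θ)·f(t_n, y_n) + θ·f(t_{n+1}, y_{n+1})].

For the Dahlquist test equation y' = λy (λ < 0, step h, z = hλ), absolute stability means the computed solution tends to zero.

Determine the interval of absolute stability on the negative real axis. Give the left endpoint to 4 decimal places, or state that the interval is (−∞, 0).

With y'=λy (z=hλ):
  y_{n+1} = y_n + z·[11/20·y_n + 9/20·y_{n+1}] ⇒ (1 − 9/20z)y_{n+1} = (1 + 11/20z)y_n
  R(z) = (1 + 11/20z)/(1 − 9/20z).

Boundary: |R(x)|=1, x<0.
x=-0.55: |R|=0.5591
R=−1: 1+11/20x = −1+9/20x ⇒ -1/10x=2 ⇒ x=2/(-1/10)=-20.0000
Confirm numerically:
  x=-18.695: |R|=0.98614 <1
  x=-14.177: |R|=0.92109 <1
  x=-11.310: |R|=0.85730 <1
  x=-20.491: |R|=1.00480 >1
  x=-20.103: |R|=1.00103 >1
Interval (-20.0000, 0).

(-20.0000, 0).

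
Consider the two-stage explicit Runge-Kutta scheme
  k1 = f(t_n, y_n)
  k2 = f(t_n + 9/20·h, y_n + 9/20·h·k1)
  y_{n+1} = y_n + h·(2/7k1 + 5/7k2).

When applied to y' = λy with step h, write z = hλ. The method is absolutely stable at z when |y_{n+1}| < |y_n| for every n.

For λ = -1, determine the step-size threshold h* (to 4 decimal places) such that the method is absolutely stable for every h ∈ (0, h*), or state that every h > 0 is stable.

On y'=λy, z=hλ:
  k1=λy_n ⇒ h·k1=z·y_n;  k2=λ(1+9/20z)y_n ⇒ h·k2=z(1+9/20z)y_n
  y_{n+1}/y_n = 1 + 2/7z + 5/7z(1+9/20z) = 1 + z + 9/28z²
  ⇒ R(z) = 1 + z + 9/28z².

Boundary: |R(x)|=1, x<0.
x=-0.74: |R|=0.4360
R=1: x+9/28x²=0 ⇒ x=−28/9=-3.1111; min R=1−1/(4·9/28)=0.2222>−1
Confirm numerically:
  x=-2.315: |R|=0.40761 <1
  x=-1.824: |R|=0.24539 <1
  x=-1.412: |R|=0.22885 <1
  x=-3.401: |R|=1.31690 >1
  x=-3.262: |R|=1.15821 >1
Interval (-3.1111, 0).

(-3.1111,0); λ=-1 ⇒ h* = (28/9)/1 = 3.1111.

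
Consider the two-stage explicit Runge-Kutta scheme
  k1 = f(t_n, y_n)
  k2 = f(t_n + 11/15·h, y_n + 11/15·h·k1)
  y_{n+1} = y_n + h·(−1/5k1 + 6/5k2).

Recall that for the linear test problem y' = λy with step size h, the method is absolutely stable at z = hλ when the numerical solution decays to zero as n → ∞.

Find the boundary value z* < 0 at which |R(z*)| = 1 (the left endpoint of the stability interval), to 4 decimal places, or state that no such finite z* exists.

With y'=λy (z=hλ):
  k1=λy_n ⇒ h·k1=z·y_n;  k2=λ(1+11/15z)y_n ⇒ h·k2=z(1+11/15z)y_n
  y_{n+1}/y_n = 1 − 1/5z + 6/5z(1+11/15z) = 1 + z + 22/25z²
  Hence R(z) = 1 + z + 22/25z².

Boundary: |R(x)|=1, x<0.
x=-0.39: |R|=0.7438
R=1: x+22/25x²=0 ⇒ x=−25/22=-1.1364; min R=1−1/(4·22/25)=0.7159>−1
Confirm numerically:
  x=-1.075: |R|=0.94195 <1
  x=-0.993: |R|=0.87472 <1
  x=-0.934: |R|=0.83367 <1
  x=-1.676: |R|=1.79590 >1
  x=-1.650: |R|=1.74580 >1
  x=-1.363: |R|=1.27184 >1
Interval (-1.1364, 0).

z* = -1.1364.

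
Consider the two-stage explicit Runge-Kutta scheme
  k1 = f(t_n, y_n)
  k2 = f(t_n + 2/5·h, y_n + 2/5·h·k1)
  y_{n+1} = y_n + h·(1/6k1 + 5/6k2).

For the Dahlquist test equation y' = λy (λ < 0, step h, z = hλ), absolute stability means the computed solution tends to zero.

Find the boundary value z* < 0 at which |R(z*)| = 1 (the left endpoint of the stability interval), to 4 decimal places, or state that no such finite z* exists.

z* = -3.0000.

On y'=λy, z=hλ:
  k1=λy_n ⇒ h·k1=z·y_n;  k2=λ(1+2/5z)y_n ⇒ h·k2=z(1+2/5z)y_n
  y_{n+1}/y_n = 1 + 1/6z + 5/6z(1+2/5z) = 1 + z + 1/3z²
  ⇒ R(z) = 1 + z + 1/3z².

Boundary: |R(x)|=1, x<0.
x=-1.64: |R|=0.2565
R=1: x+1/3x²=0 ⇒ x=−3=-3.0000; min R=1−1/(4·1/3)=0.2500>−1
Confirm numerically:
  x=-2.760: |R|=0.77920 <1
  x=-2.635: |R|=0.67941 <1
  x=-2.398: |R|=0.51880 <1
  x=-3.351: |R|=1.39207 >1
  x=-3.095: |R|=1.09801 >1
So |R|<1 on (-3.0000, 0).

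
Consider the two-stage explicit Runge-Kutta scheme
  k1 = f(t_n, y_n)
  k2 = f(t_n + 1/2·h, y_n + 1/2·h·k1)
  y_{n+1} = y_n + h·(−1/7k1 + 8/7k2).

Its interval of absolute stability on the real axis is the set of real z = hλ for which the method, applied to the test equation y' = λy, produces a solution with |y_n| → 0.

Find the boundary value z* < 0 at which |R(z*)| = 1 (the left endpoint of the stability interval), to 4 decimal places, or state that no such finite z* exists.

Set f=λy, z=hλ:
  k1=λy_n ⇒ h·k1=z·y_n;  k2=λ(1+1/2z)y_n ⇒ h·k2=z(1+1/2z)y_n
  y_{n+1}/y_n = 1 − 1/7z + 8/7z(1+1/2z) = 1 + z + 4/7z²
  Hence R(z) = 1 + z + 4/7z².

Find x<0 with |R(x)|<1.
x=-0.38: |R|=0.7025
R=1: x+4/7x²=0 ⇒ x=−7/4=-1.7500; min R=1−1/(4·4/7)=0.5625>−1
Confirm numerically:
  x=-1.527: |R|=0.80542 <1
  x=-1.280: |R|=0.65623 <1
  x=-0.983: |R|=0.56917 <1
  x=-0.942: |R|=0.56507 <1
  x=-2.208: |R|=1.57787 >1
  x=-2.010: |R|=1.29863 >1
  x=-1.890: |R|=1.15120 >1
Interval (-1.7500, 0).

z* = -1.7500.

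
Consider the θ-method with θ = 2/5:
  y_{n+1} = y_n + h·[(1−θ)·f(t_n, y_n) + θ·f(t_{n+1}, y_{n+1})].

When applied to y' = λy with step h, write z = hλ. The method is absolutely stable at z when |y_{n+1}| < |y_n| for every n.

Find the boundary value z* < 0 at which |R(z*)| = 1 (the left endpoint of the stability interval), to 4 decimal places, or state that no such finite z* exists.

left endpoint -10.0000.

Set f=λy, z=hλ:
  y_{n+1} = y_n + z·[3/5·y_n + 2/5·y_{n+1}] ⇒ (1 − 2/5z)y_{n+1} = (1 + 3/5z)y_n
  Hence R(z) = (1 + 3/5z)/(1 − 2/5z).

Solve |R(x)|<1 on ℝ⁻.
x=-0.55: |R|=0.5492
R=−1: 1+3/5x = −1+2/5x ⇒ -1/5x=2 ⇒ x=2/(-1/5)=-10.0000
Confirm numerically:
  x=-9.379: |R|=0.97386 <1
  x=-8.063: |R|=0.90831 <1
  x=-6.778: |R|=0.82636 <1
  x=-10.593: |R|=1.02265 >1
  x=-10.096: |R|=1.00381 >1
Stable set (-10.0000, 0).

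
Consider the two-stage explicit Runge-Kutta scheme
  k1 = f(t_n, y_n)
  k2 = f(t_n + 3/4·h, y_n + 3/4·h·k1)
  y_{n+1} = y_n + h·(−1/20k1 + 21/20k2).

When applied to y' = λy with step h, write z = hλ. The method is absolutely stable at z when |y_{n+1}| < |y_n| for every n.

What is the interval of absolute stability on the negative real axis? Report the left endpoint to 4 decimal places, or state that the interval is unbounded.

Set f=λy, z=hλ:
  k1=λy_n ⇒ h·k1=z·y_n;  k2=λ(1+3/4z)y_n ⇒ h·k2=z(1+3/4z)y_n
  y_{n+1}/y_n = 1 − 1/20z + 21/20z(1+3/4z) = 1 + z + 63/80z²
  ⇒ R(z) = 1 + z + 63/80z².

Find x<0 with |R(x)|<1.
x=-0.97: |R|=0.7710
R=1: x+63/80x²=0 ⇒ x=−80/63=-1.2698; min R=1−1/(4·63/80)=0.6825>−1
Confirm numerically:
  x=-1.029: |R|=0.80484 <1
  x=-0.775: |R|=0.69799 <1
  x=-0.557: |R|=0.68732 <1
  x=-0.535: |R|=0.69040 <1
  x=-1.689: |R|=1.55752 >1
  x=-1.620: |R|=1.44671 >1
  x=-1.485: |R|=1.25161 >1
Stable set (-1.2698, 0).

z∈(-1.2698,0).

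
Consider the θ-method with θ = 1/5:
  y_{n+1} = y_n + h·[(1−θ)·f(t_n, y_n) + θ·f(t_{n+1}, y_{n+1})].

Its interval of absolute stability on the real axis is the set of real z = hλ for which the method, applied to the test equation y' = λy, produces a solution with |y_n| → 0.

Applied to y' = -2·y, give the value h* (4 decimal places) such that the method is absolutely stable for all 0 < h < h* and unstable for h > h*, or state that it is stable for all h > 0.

Test eqn y'=λy, z=hλ:
  y_{n+1} = y_n + z·[4/5·y_n + 1/5·y_{n+1}] ⇒ (1 − 1/5z)y_{n+1} = (1 + 4/5z)y_n
  R(z) = (1 + 4/5z)/(1 − 1/5z).

Solve |R(x)|<1 on ℝ⁻.
x=-0.52: |R|=0.5290
R=−1: 1+4/5x = −1+1/5x ⇒ -3/5x=2 ⇒ x=2/(-3/5)=-3.3333
Confirm numerically:
  x=-2.636: |R|=0.72603 <1
  x=-2.093: |R|=0.47540 <1
  x=-1.499: |R|=0.15325 <1
  x=-3.626: |R|=1.10179 >1
  x=-3.508: |R|=1.06159 >1
  x=-3.394: |R|=1.02168 >1
Interval (-3.3333, 0).

(-3.3333,0); λ=-2 ⇒ h* = (10/3)/2 = 1.6667.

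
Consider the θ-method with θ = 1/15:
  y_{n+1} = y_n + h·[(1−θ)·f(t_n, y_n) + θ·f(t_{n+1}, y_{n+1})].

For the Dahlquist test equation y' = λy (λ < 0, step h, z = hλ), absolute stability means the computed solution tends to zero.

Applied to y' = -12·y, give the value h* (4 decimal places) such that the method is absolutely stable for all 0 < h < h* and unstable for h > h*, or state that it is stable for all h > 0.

On y'=λy, z=hλ:
  y_{n+1} = y_n + z·[14/15·y_n + 1/15·y_{n+1}] ⇒ (1 − 1/15z)y_{n+1} = (1 + 14/15z)y_n
  Hence R(z) = (1 + 14/15z)/(1 − 1/15z).

Find x<0 with |R(x)|<1.
x=-0.56: |R|=0.4602
R=−1: 1+14/15x = −1+1/15x ⇒ -13/15x=2 ⇒ x=2/(-13/15)=-2.3077
Confirm numerically:
  x=-1.449: |R|=0.32136 <1
  x=-1.341: |R|=0.23095 <1
  x=-1.264: |R|=0.16576 <1
  x=-0.954: |R|=0.10305 <1
  x=-2.744: |R|=1.31966 >1
  x=-2.564: |R|=1.18971 >1
Interval (-2.3077, 0).

(-2.3077,0); λ=-12 ⇒ h* = (30/13)/12 = 0.1923.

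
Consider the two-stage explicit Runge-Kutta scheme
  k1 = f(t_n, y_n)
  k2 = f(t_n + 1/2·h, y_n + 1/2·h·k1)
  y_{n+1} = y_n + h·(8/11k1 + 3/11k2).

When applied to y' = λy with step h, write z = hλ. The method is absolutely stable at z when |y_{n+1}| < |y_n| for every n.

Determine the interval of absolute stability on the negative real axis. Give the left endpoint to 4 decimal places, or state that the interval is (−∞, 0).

z∈(-7.3333,0).

With y'=λy (z=hλ):
  k1=λy_n ⇒ h·k1=z·y_n;  k2=λ(1+1/2z)y_n ⇒ h·k2=z(1+1/2z)y_n
  y_{n+1}/y_n = 1 + 8/11z + 3/11z(1+1/2z) = 1 + z + 3/22z²
  ⇒ R(z) = 1 + z + 3/22z².

Boundary: |R(x)|=1, x<0.
x=-1.58: |R|=0.2396
R=1: x+3/22x²=0 ⇒ x=−22/3=-7.3333; min R=1−1/(4·3/22)=-0.8333>−1
Confirm numerically:
  x=-6.318: |R|=0.12524 <1
  x=-4.727: |R|=0.68002 <1
  x=-4.565: |R|=0.72329 <1
  x=-7.776: |R|=1.46939 >1
  x=-7.623: |R|=1.30111 >1
  x=-7.580: |R|=1.25496 >1
So |R|<1 on (-7.3333, 0).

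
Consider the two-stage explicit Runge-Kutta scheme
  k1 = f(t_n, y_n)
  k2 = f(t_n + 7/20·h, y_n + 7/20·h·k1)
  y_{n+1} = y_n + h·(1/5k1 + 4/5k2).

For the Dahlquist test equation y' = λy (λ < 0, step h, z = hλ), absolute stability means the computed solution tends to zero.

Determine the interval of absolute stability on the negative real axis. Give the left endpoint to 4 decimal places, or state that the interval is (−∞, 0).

(-3.5714, 0).

Test eqn y'=λy, z=hλ:
  k1=λy_n ⇒ h·k1=z·y_n;  k2=λ(1+7/20z)y_n ⇒ h·k2=z(1+7/20z)y_n
  y_{n+1}/y_n = 1 + 1/5z + 4/5z(1+7/20z) = 1 + z + 7/25z²
  ⇒ R(z) = 1 + z + 7/25z².

Need |R(x)|<1, x<0.
x=-1.31: |R|=0.1705
R=1: x+7/25x²=0 ⇒ x=−25/7=-3.5714; min R=1−1/(4·7/25)=0.1071>−1
Confirm numerically:
  x=-2.162: |R|=0.14679 <1
  x=-1.881: |R|=0.10969 <1
  x=-1.734: |R|=0.10789 <1
  x=-4.056: |R|=1.55032 >1
  x=-3.781: |R|=1.22187 >1
  x=-3.758: |R|=1.19632 >1
Stable set (-3.5714, 0).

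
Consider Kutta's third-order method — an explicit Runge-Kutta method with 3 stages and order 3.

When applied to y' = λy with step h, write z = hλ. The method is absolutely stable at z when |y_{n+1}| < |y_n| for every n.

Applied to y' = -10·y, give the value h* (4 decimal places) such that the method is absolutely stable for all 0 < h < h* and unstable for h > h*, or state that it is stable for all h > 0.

(-2.5127,0); λ=-10 ⇒ h* = 0.2513.

Set f=λy, z=hλ:
  order 3, 3-stage ⇒ R(z)=1+z+z^2/2+z^3/6
  (e.g. R(-0.51)=0.59794, |R|=0.59794)

Need |R(x)|<1, x<0.
x=-0.51: |R|=0.5979
|R(-2.22)|=0.5793 |R(-2.03)|=0.3638 |R(-0.89)|=0.3886
Bisect:
  x_lo=-3.0672 |R|=2.1727  x_hi=-0.1528 |R|=0.8582
  mid=-1.61004 |R|=0.00953 →hi
  mid=-2.33864 |R|=0.73578 →hi
  mid=-2.70294 |R|=1.34122 →lo
  mid=-2.52079 |R|=1.01327 →lo
  mid=-2.42971 |R|=0.86860 →hi
  mid=-2.47525 |R|=0.93941 →hi
  mid=-2.49802 |R|=0.97595 →hi
  mid=-2.50940 |R|=0.99451 →hi
  mid=-2.51510 |R|=1.00387 →lo
  mid=-2.51225 |R|=0.99919 →hi
  ...
  [-2.51278,-2.51261] ⇒ x*=-2.5127
Stable set (-2.5127, 0).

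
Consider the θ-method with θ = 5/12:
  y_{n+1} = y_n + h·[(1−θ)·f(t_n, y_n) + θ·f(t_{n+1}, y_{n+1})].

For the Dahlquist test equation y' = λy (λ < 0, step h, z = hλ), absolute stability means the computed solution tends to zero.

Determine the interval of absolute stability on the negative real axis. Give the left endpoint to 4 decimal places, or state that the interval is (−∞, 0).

Test eqn y'=λy, z=hλ:
  y_{n+1} = y_n + z·[7/12·y_n + 5/12·y_{n+1}] ⇒ (1 − 5/12z)y_{n+1} = (1 + 7/12z)y_n
  so R(z) = (1 + 7/12z)/(1 − 5/12z).

Find x<0 with |R(x)|<1.
x=-1.18: |R|=0.2089
R=−1: 1+7/12x = −1+5/12x ⇒ -1/6x=2 ⇒ x=2/(-1/6)=-12.0000
Confirm numerically:
  x=-11.928: |R|=0.99799 <1
  x=-10.249: |R|=0.94463 <1
  x=-8.828: |R|=0.88700 <1
  x=-5.037: |R|=0.62549 <1
  x=-12.417: |R|=1.01126 >1
  x=-12.246: |R|=1.00672 >1
  x=-12.080: |R|=1.00221 >1
Interval (-12.0000, 0).

(-12.0000, 0).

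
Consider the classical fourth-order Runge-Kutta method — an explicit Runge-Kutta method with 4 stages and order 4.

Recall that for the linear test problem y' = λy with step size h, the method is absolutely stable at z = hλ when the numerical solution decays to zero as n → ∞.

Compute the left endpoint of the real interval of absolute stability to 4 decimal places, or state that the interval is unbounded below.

left endpoint -2.7853.

Test eqn y'=λy, z=hλ:
  order 4, 4-stage ⇒ R(z)=1+z+z^2/2+z^3/6+z^4/24
  (e.g. R(-0.91)=0.40703, |R|=0.40703)

Boundary: |R(x)|=1, x<0.
x=-0.91: |R|=0.4070
|R(-2.53)|=0.6786 |R(-2.16)|=0.4002 |R(-1.01)|=0.3717
Bisect:
  x_lo=-3.2672 |R|=2.0051  x_hi=-0.2026 |R|=0.8166
  mid=-1.73488 |R|=0.27720 →hi
  mid=-2.50102 |R|=0.64944 →hi
  mid=-2.88409 |R|=1.15947 →lo
  mid=-2.69256 |R|=0.86895 →hi
  mid=-2.78833 |R|=1.00458 →lo
  mid=-2.74044 |R|=0.93446 →hi
  mid=-2.76439 |R|=0.96893 →hi
  mid=-2.77636 |R|=0.98661 →hi
  ...
  [-2.78533,-2.78515] ⇒ x*=-2.7853
Interval (-2.7853, 0).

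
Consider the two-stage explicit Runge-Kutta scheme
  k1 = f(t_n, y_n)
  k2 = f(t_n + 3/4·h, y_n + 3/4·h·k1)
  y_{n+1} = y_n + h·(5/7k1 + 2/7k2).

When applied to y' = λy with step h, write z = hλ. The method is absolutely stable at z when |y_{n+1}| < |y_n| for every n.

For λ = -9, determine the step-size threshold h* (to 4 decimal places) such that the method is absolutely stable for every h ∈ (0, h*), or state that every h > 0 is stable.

(-4.6667,0); λ=-9 ⇒ h* = (14/3)/9 = 0.5185.

With y'=λy (z=hλ):
  k1=λy_n ⇒ h·k1=z·y_n;  k2=λ(1+3/4z)y_n ⇒ h·k2=z(1+3/4z)y_n
  y_{n+1}/y_n = 1 + 5/7z + 2/7z(1+3/4z) = 1 + z + 3/14z²
  Hence R(z) = 1 + z + 3/14z².

Need |R(x)|<1, x<0.
x=-0.35: |R|=0.6763
R=1: x+3/14x²=0 ⇒ x=−14/3=-4.6667; min R=1−1/(4·3/14)=-0.1667>−1
Confirm numerically:
  x=-4.048: |R|=0.46335 <1
  x=-2.886: |R|=0.10122 <1
  x=-2.504: |R|=0.16043 <1
  x=-5.189: |R|=1.58080 >1
  x=-4.841: |R|=1.18085 >1
Interval (-4.6667, 0).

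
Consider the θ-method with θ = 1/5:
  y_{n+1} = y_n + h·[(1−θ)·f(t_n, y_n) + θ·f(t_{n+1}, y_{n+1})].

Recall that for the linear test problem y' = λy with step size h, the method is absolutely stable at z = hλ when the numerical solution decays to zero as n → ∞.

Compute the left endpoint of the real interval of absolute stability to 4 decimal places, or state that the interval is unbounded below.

Set f=λy, z=hλ:
  y_{n+1} = y_n + z·[4/5·y_n + 1/5·y_{n+1}] ⇒ (1 − 1/5z)y_{n+1} = (1 + 4/5z)y_n
  R(z) = (1 + 4/5z)/(1 − 1/5z).

Find x<0 with |R(x)|<1.
x=-1.02: |R|=0.1528
R=−1: 1+4/5x = −1+1/5x ⇒ -3/5x=2 ⇒ x=2/(-3/5)=-3.3333
Confirm numerically:
  x=-3.258: |R|=0.97263 <1
  x=-1.822: |R|=0.33539 <1
  x=-1.795: |R|=0.32082 <1
  x=-1.639: |R|=0.23437 <1
  x=-3.755: |R|=1.14449 >1
  x=-3.556: |R|=1.07807 >1
So |R|<1 on (-3.3333, 0).

left endpoint -3.3333.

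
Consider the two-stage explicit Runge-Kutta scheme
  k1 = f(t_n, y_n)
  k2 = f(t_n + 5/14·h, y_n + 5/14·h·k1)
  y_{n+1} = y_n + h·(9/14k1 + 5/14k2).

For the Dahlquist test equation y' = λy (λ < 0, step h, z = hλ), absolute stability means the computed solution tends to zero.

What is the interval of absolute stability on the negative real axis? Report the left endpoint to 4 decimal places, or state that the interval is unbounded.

Set f=λy, z=hλ:
  k1=λy_n ⇒ h·k1=z·y_n;  k2=λ(1+5/14z)y_n ⇒ h·k2=z(1+5/14z)y_n
  y_{n+1}/y_n = 1 + 9/14z + 5/14z(1+5/14z) = 1 + z + 25/196z²
  R(z) = 1 + z + 25/196z².

Solve |R(x)|<1 on ℝ⁻.
x=-0.76: |R|=0.3137
R=1: x+25/196x²=0 ⇒ x=−196/25=-7.8400; min R=1−1/(4·25/196)=-0.9600>−1
Confirm numerically:
  x=-6.710: |R|=0.03287 <1
  x=-5.907: |R|=0.45641 <1
  x=-5.546: |R|=0.62277 <1
  x=-4.061: |R|=0.95746 <1
  x=-8.299: |R|=1.48587 >1
  x=-8.037: |R|=1.20195 >1
  x=-7.865: |R|=1.02508 >1
Interval (-7.8400, 0).

z∈(-7.8400,0).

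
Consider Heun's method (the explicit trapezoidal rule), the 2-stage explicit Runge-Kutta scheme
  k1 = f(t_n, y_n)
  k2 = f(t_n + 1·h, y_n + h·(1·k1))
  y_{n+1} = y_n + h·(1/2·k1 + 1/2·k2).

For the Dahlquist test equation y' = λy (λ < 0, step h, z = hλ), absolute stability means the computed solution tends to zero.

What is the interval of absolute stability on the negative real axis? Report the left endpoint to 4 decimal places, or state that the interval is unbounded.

Test eqn y'=λy, z=hλ:
  order 2, 2-stage ⇒ R(z)=1+z+z^2/2
  (e.g. R(-0.86)=0.50980, |R|=0.50980)

Need |R(x)|<1, x<0.
x=-0.86: |R|=0.5098
|R(-1.79)|=0.8121 |R(-1.52)|=0.6352 |R(-1.47)|=0.6104
Bisect:
  x_lo=-2.8819 |R|=2.2708  x_hi=-0.0874 |R|=0.9164
  mid=-1.48465 |R|=0.61744 →hi
  mid=-2.18327 |R|=1.20007 →lo
  mid=-1.83396 |R|=0.84775 →hi
  mid=-2.00862 |R|=1.00866 →lo
  mid=-1.92129 |R|=0.92439 →hi
  mid=-1.96496 |R|=0.96557 →hi
  mid=-1.98679 |R|=0.98687 →hi
  ...
  [-2.00009,-1.99992] ⇒ x*=-2.0000
Stable set (-2.0000, 0).

(-2.0000, 0).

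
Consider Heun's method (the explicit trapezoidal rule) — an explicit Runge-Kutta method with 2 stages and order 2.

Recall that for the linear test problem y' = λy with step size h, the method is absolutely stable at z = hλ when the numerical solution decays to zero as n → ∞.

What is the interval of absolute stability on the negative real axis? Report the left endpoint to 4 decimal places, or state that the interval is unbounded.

Test eqn y'=λy, z=hλ:
  order 2, 2-stage ⇒ R(z)=1+z+z^2/2
  (e.g. R(-1.31)=0.54805, |R|=0.54805)

Find x<0 with |R(x)|<1.
x=-1.31: |R|=0.5481
|R(-1.05)|=0.5012 |R(-0.73)|=0.5364 |R(-0.62)|=0.5722
Bisect:
  x_lo=-2.3343 |R|=1.3901  x_hi=-0.1053 |R|=0.9002
  mid=-1.21981 |R|=0.52416 →hi
  mid=-1.77704 |R|=0.80190 →hi
  mid=-2.05566 |R|=1.05721 →lo
  mid=-1.91635 |R|=0.91985 →hi
  mid=-1.98600 |R|=0.98610 →hi
  mid=-2.02083 |R|=1.02105 →lo
  mid=-2.00342 |R|=1.00342 →lo
  mid=-1.99471 |R|=0.99473 →hi
  mid=-1.99906 |R|=0.99907 →hi
  mid=-2.00124 |R|=1.00124 →lo
  ...
  [-2.00002,-1.99988] ⇒ x*=-2.0000
So |R|<1 on (-2.0000, 0).

(-2.0000, 0).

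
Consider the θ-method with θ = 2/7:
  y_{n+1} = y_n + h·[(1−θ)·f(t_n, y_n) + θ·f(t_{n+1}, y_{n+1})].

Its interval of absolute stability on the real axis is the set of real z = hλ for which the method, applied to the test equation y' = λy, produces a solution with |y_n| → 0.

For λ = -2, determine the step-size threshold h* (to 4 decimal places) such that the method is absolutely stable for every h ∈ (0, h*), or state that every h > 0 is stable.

(-4.6667,0); λ=-2 ⇒ h* = (14/3)/2 = 2.3333.

On y'=λy, z=hλ:
  y_{n+1} = y_n + z·[5/7·y_n + 2/7·y_{n+1}] ⇒ (1 − 2/7z)y_{n+1} = (1 + 5/7z)y_n
  R(z) = (1 + 5/7z)/(1 − 2/7z).

Boundary: |R(x)|=1, x<0.
x=-1.16: |R|=0.1288
R=−1: 1+5/7x = −1+2/7x ⇒ -3/7x=2 ⇒ x=2/(-3/7)=-4.6667
Confirm numerically:
  x=-3.443: |R|=0.73563 <1
  x=-2.656: |R|=0.51007 <1
  x=-2.041: |R|=0.28921 <1
  x=-5.081: |R|=1.07243 >1
  x=-5.062: |R|=1.06926 >1
Interval (-4.6667, 0).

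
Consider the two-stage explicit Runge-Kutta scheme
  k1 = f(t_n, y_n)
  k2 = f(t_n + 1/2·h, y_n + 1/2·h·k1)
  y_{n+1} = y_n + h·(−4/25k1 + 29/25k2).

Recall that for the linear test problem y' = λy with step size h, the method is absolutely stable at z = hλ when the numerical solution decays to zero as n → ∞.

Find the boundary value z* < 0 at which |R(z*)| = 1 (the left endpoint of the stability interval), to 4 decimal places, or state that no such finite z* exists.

With y'=λy (z=hλ):
  k1=λy_n ⇒ h·k1=z·y_n;  k2=λ(1+1/2z)y_n ⇒ h·k2=z(1+1/2z)y_n
  y_{n+1}/y_n = 1 − 4/25z + 29/25z(1+1/2z) = 1 + z + 29/50z²
  ⇒ R(z) = 1 + z + 29/50z².

Find x<0 with |R(x)|<1.
x=-1.4: |R|=0.7368
R=1: x+29/50x²=0 ⇒ x=−50/29=-1.7241; min R=1−1/(4·29/50)=0.5690>−1
Confirm numerically:
  x=-1.607: |R|=0.89082 <1
  x=-1.370: |R|=0.71860 <1
  x=-1.299: |R|=0.67969 <1
  x=-0.878: |R|=0.56911 <1
  x=-2.249: |R|=1.68464 >1
  x=-2.022: |R|=1.34932 >1
Stable set (-1.7241, 0).

left endpoint -1.7241.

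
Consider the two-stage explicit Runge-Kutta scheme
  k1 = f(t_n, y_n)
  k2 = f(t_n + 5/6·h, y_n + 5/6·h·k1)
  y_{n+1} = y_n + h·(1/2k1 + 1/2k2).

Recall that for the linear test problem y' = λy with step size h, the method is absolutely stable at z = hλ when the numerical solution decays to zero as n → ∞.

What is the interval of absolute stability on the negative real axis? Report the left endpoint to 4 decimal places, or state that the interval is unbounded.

On y'=λy, z=hλ:
  k1=λy_n ⇒ h·k1=z·y_n;  k2=λ(1+5/6z)y_n ⇒ h·k2=z(1+5/6z)y_n
  y_{n+1}/y_n = 1 + 1/2z + 1/2z(1+5/6z) = 1 + z + 5/12z²
  ⇒ R(z) = 1 + z + 5/12z².

Need |R(x)|<1, x<0.
x=-1.35: |R|=0.4094
R=1: x+5/12x²=0 ⇒ x=−12/5=-2.4000; min R=1−1/(4·5/12)=0.4000>−1
Confirm numerically:
  x=-1.893: |R|=0.60010 <1
  x=-1.597: |R|=0.46567 <1
  x=-1.213: |R|=0.40007 <1
  x=-2.770: |R|=1.42704 >1
  x=-2.567: |R|=1.17862 >1
  x=-2.452: |R|=1.05313 >1
So |R|<1 on (-2.4000, 0).

z∈(-2.4000,0).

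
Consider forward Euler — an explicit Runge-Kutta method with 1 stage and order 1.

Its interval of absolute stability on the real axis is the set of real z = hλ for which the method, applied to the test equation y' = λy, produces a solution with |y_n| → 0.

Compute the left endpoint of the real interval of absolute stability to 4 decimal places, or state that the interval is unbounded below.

Test eqn y'=λy, z=hλ:
  order 1, 1-stage ⇒ R(z)=1+z
  (e.g. R(-0.61)=0.39000, |R|=0.39000)

Need |R(x)|<1, x<0.
x=-0.61: |R|=0.3900
|R(-1.27)|=0.2700 |R(-1.2)|=0.2000 |R(-1.14)|=0.1400
Bisect:
  x_lo=-2.3315 |R|=1.3315  x_hi=-0.1050 |R|=0.8950
  mid=-1.21822 |R|=0.21822 →hi
  mid=-1.77485 |R|=0.77485 →hi
  mid=-2.05316 |R|=1.05316 →lo
  mid=-1.91400 |R|=0.91400 →hi
  mid=-1.98358 |R|=0.98358 →hi
  mid=-2.01837 |R|=1.01837 →lo
  mid=-2.00097 |R|=1.00097 →lo
  mid=-1.99228 |R|=0.99228 →hi
  ...
  [-2.00002,-1.99989] ⇒ x*=-2.0000
Interval (-2.0000, 0).

left endpoint -2.0000.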